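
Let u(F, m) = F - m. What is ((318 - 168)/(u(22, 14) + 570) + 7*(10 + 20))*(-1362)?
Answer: -82761930/289 ≈ -2.8637e+5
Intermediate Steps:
((318 - 168)/(u(22, 14) + 570) + 7*(10 + 20))*(-1362) = ((318 - 168)/((22 - 1*14) + 570) + 7*(10 + 20))*(-1362) = (150/((22 - 14) + 570) + 7*30)*(-1362) = (150/(8 + 570) + 210)*(-1362) = (150/578 + 210)*(-1362) = (150*(1/578) + 210)*(-1362) = (75/289 + 210)*(-1362) = (60765/289)*(-1362) = -82761930/289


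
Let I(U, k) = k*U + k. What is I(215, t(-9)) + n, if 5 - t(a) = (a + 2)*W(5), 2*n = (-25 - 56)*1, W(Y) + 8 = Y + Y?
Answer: 8127/2 ≈ 4063.5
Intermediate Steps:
W(Y) = -8 + 2*Y (W(Y) = -8 + (Y + Y) = -8 + 2*Y)
n = -81/2 (n = ((-25 - 56)*1)/2 = (-81*1)/2 = (½)*(-81) = -81/2 ≈ -40.500)
t(a) = 1 - 2*a (t(a) = 5 - (a + 2)*(-8 + 2*5) = 5 - (2 + a)*(-8 + 10) = 5 - (2 + a)*2 = 5 - (4 + 2*a) = 5 + (-4 - 2*a) = 1 - 2*a)
I(U, k) = k + U*k (I(U, k) = U*k + k = k + U*k)
I(215, t(-9)) + n = (1 - 2*(-9))*(1 + 215) - 81/2 = (1 + 18)*216 - 81/2 = 19*216 - 81/2 = 4104 - 81/2 = 8127/2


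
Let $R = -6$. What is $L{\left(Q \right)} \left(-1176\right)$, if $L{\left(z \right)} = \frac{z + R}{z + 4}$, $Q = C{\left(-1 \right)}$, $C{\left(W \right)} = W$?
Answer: $2744$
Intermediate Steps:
$Q = -1$
$L{\left(z \right)} = \frac{-6 + z}{4 + z}$ ($L{\left(z \right)} = \frac{z - 6}{z + 4} = \frac{-6 + z}{4 + z}$)
$L{\left(Q \right)} \left(-1176\right) = \frac{-6 - 1}{4 - 1} \left(-1176\right) = \frac{1}{3} \left(-7\right) \left(-1176\right) = \left(- \frac{7}{3}\right) \left(-1176\right) = 2744$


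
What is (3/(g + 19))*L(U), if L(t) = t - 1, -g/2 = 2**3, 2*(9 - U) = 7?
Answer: 9/2 ≈ 4.5000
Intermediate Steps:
U = 11/2 (U = 9 - 1/2*7 = 9 - 7/2 = 11/2 ≈ 5.5000)
g = -16 (g = -2*2**3 = -2*8 = -16)
L(t) = -1 + t
(3/(g + 19))*L(U) = (3/(-16 + 19))*(-1 + 11/2) = (3/3)*(9/2) = (3*(1/3))*(9/2) = 1*(9/2) = 9/2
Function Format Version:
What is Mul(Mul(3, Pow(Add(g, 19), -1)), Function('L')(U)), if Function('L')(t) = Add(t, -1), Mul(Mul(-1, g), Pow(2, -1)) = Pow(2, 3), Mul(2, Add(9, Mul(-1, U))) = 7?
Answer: Rational(9, 2) ≈ 4.5000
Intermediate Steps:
U = Rational(11, 2) (U = Add(9, Mul(Rational(-1, 2), 7)) = Add(9, Rational(-7, 2)) = Rational(11, 2) ≈ 5.5000)
g = -16 (g = Mul(-2, Pow(2, 3)) = Mul(-2, 8) = -16)
Function('L')(t) = Add(-1, t)
Mul(Mul(3, Pow(Add(g, 19), -1)), Function('L')(U)) = Mul(Mul(3, Pow(Add(-16, 19), -1)), Add(-1, Rational(11, 2))) = Mul(Mul(3, Pow(3, -1)), Rational(9, 2)) = Mul(Mul(3, Rational(1, 3)), Rational(9, 2)) = Mul(1, Rational(9, 2)) = Rational(9, 2)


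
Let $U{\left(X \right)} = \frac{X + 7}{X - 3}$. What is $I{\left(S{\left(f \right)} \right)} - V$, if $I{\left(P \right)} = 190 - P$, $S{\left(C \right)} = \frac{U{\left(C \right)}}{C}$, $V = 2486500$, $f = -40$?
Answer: $- \frac{4276453167}{1720} \approx -2.4863 \cdot 10^{6}$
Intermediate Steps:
$U{\left(X \right)} = \frac{7 + X}{-3 + X}$
$S{\left(C \right)} = \frac{7 + C}{C \left(-3 + C\right)}$ ($S{\left(C \right)} = \frac{\frac{1}{-3 + C} \left(7 + C\right)}{C} = \frac{7 + C}{C \left(-3 + C\right)}$)
$I{\left(S{\left(f \right)} \right)} - V = \left(190 - \frac{7 - 40}{\left(-40\right) \left(-3 - 40\right)}\right) - 2486500 = \left(190 - \left(- \frac{1}{40}\right) \frac{1}{-43} \left(-33\right)\right) - 2486500 = \left(190 - \left(- \frac{1}{40}\right) \left(- \frac{1}{43}\right) \left(-33\right)\right) - 2486500 = \left(190 - - \frac{33}{1720}\right) - 2486500 = \left(190 + \frac{33}{1720}\right) - 2486500 = \frac{326833}{1720} - 2486500 = - \frac{4276453167}{1720}$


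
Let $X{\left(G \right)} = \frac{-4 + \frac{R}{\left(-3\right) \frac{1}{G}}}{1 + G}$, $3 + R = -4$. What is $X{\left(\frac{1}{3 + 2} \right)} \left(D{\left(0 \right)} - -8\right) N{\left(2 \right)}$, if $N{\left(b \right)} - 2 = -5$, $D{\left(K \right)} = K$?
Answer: $\frac{212}{3} \approx 70.667$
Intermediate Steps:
$R = -7$ ($R = -3 - 4 = -7$)
$N{\left(b \right)} = -3$ ($N{\left(b \right)} = 2 - 5 = -3$)
$X{\left(G \right)} = \frac{-4 + \frac{7 G}{3}}{1 + G}$ ($X{\left(G \right)} = \frac{-4 - \frac{7}{\left(-3\right) \frac{1}{G}}}{1 + G} = \frac{-4 - 7 \left(- \frac{G}{3}\right)}{1 + G} = \frac{-4 + \frac{7 G}{3}}{1 + G}$)
$X{\left(\frac{1}{3 + 2} \right)} \left(D{\left(0 \right)} - -8\right) N{\left(2 \right)} = \frac{-12 + \frac{7}{3 + 2}}{3 \left(1 + \frac{1}{3 + 2}\right)} \left(0 - -8\right) \left(-3\right) = \frac{-12 + \frac{7}{5}}{3 \left(1 + \frac{1}{5}\right)} \left(0 + 8\right) \left(-3\right) = \frac{-12 + 7 \cdot \frac{1}{5}}{3 \left(1 + \frac{1}{5}\right)} 8 \left(-3\right) = \frac{-12 + \frac{7}{5}}{3 \cdot \frac{6}{5}} \cdot 8 \left(-3\right) = \frac{1}{3} \cdot \frac{5}{6} \left(- \frac{53}{5}\right) 8 \left(-3\right) = \left(- \frac{53}{18}\right) 8 \left(-3\right) = \left(- \frac{212}{9}\right) \left(-3\right) = \frac{212}{3}$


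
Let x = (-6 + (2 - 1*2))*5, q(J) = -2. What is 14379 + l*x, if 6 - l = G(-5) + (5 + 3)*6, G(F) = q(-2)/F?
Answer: 15651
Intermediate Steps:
G(F) = -2/F
x = -30 (x = (-6 + (2 - 2))*5 = (-6 + 0)*5 = -6*5 = -30)
l = -212/5 (l = 6 - (-2/(-5) + (5 + 3)*6) = 6 - (-2*(-1/5) + 8*6) = 6 - (2/5 + 48) = 6 - 1*242/5 = 6 - 242/5 = -212/5 ≈ -42.400)
14379 + l*x = 14379 - 212/5*(-30) = 14379 + 1272 = 15651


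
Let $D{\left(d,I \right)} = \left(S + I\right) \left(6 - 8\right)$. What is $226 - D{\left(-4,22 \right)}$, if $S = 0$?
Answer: $270$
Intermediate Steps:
$D{\left(d,I \right)} = - 2 I$ ($D{\left(d,I \right)} = \left(0 + I\right) \left(6 - 8\right) = I \left(-2\right) = - 2 I$)
$226 - D{\left(-4,22 \right)} = 226 - \left(-2\right) 22 = 226 - -44 = 226 + 44 = 270$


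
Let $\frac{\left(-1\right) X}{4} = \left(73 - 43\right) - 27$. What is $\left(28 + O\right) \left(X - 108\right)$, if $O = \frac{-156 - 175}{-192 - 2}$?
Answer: $- \frac{345780}{97} \approx -3564.7$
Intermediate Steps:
$X = -12$ ($X = - 4 \left(\left(73 - 43\right) - 27\right) = - 4 \left(30 - 27\right) = \left(-4\right) 3 = -12$)
$O = \frac{331}{194}$ ($O = - \frac{331}{-194} = \left(-331\right) \left(- \frac{1}{194}\right) = \frac{331}{194} \approx 1.7062$)
$\left(28 + O\right) \left(X - 108\right) = \left(28 + \frac{331}{194}\right) \left(-12 - 108\right) = \frac{5763 \left(-12 - 108\right)}{194} = \frac{5763}{194} \left(-120\right) = - \frac{345780}{97}$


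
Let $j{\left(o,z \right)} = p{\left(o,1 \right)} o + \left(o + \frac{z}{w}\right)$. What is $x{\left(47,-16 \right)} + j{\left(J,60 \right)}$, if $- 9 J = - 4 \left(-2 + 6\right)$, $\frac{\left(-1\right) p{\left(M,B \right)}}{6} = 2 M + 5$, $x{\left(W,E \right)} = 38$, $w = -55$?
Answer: $- \frac{15614}{297} \approx -52.572$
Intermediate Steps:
$p{\left(M,B \right)} = -30 - 12 M$ ($p{\left(M,B \right)} = - 6 \left(2 M + 5\right) = - 6 \left(5 + 2 M\right) = -30 - 12 M$)
$J = \frac{16}{9}$ ($J = - \frac{\left(-4\right) \left(-2 + 6\right)}{9} = - \frac{\left(-4\right) 4}{9} = \left(- \frac{1}{9}\right) \left(-16\right) = \frac{16}{9} \approx 1.7778$)
$j{\left(o,z \right)} = o - \frac{z}{55} + o \left(-30 - 12 o\right)$ ($j{\left(o,z \right)} = \left(-30 - 12 o\right) o + \left(o + \frac{z}{-55}\right) = o \left(-30 - 12 o\right) + \left(o + z \left(- \frac{1}{55}\right)\right) = o \left(-30 - 12 o\right) + \left(o - \frac{z}{55}\right) = o - \frac{z}{55} + o \left(-30 - 12 o\right)$)
$x{\left(47,-16 \right)} + j{\left(J,60 \right)} = 38 - \left(\frac{5212}{99} + \frac{1024}{27}\right) = 38 - \frac{26900}{297} = - \frac{15614}{297}$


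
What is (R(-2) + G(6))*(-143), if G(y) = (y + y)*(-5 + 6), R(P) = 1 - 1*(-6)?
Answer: -2717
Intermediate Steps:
R(P) = 7 (R(P) = 1 + 6 = 7)
G(y) = 2*y (G(y) = (2*y)*1 = 2*y)
(R(-2) + G(6))*(-143) = (7 + 2*6)*(-143) = (7 + 12)*(-143) = 19*(-143) = -2717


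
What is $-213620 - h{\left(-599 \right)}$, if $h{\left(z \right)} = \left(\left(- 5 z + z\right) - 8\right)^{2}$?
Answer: $-5916164$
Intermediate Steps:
$h{\left(z \right)} = \left(-8 - 4 z\right)^{2}$ ($h{\left(z \right)} = \left(- 4 z - 8\right)^{2} = \left(-8 - 4 z\right)^{2}$)
$-213620 - h{\left(-599 \right)} = -213620 - 16 \left(2 - 599\right)^{2} = -213620 - 16 \left(-597\right)^{2} = -213620 - 16 \cdot 356409 = -213620 - 5702544 = -5916164$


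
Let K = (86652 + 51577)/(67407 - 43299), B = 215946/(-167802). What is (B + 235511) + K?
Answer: 3240636966739/13759764 ≈ 2.3552e+5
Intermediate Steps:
B = -35991/27967 (B = 215946*(-1/167802) = -35991/27967 ≈ -1.2869)
K = 2821/492 (K = 138229/24108 = 138229*(1/24108) = 2821/492 ≈ 5.7337)
(B + 235511) + K = (-35991/27967 + 235511) + 2821/492 = 6586500146/27967 + 2821/492 = 3240636966739/13759764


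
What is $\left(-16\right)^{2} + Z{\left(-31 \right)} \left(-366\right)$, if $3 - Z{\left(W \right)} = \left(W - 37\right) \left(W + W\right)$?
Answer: $1542214$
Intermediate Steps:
$Z{\left(W \right)} = 3 - 2 W \left(-37 + W\right)$ ($Z{\left(W \right)} = 3 - \left(W - 37\right) \left(W + W\right) = 3 - \left(-37 + W\right) 2 W = 3 - 2 W \left(-37 + W\right)$)
$\left(-16\right)^{2} + Z{\left(-31 \right)} \left(-366\right) = \left(-16\right)^{2} + \left(3 - 2 \left(-31\right)^{2} + 74 \left(-31\right)\right) \left(-366\right) = 256 + \left(3 - 1922 - 2294\right) \left(-366\right) = 256 - -1541958 = 256 + 1541958 = 1542214$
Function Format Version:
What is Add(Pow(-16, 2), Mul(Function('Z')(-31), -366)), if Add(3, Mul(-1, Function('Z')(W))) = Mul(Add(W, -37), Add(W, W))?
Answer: 1542214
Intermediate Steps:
Function('Z')(W) = Add(3, Mul(-2, W, Add(-37, W))) (Function('Z')(W) = Add(3, Mul(-1, Mul(Add(W, -37), Add(W, W)))) = Add(3, Mul(-1, Mul(Add(-37, W), Mul(2, W)))) = Add(3, Mul(-1, Mul(2, W, Add(-37, W)))) = Add(3, Mul(-2, W, Add(-37, W))))
Add(Pow(-16, 2), Mul(Function('Z')(-31), -366)) = Add(Pow(-16, 2), Mul(Add(3, Mul(-2, Pow(-31, 2)), Mul(74, -31)), -366)) = Add(256, Mul(Add(3, Mul(-2, 961), -2294), -366)) = Add(256, Mul(Add(3, -1922, -2294), -366)) = Add(256, Mul(-4213, -366)) = Add(256, 1541958) = 1542214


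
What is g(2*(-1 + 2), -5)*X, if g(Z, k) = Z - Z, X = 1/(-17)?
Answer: 0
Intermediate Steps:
X = -1/17 ≈ -0.058824
g(Z, k) = 0
g(2*(-1 + 2), -5)*X = 0*(-1/17) = 0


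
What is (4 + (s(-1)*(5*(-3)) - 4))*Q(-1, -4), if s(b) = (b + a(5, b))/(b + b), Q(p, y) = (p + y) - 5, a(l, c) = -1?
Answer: 150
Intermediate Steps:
Q(p, y) = -5 + p + y
s(b) = (-1 + b)/(2*b) (s(b) = (b - 1)/(b + b) = (-1 + b)/((2*b)) = (-1 + b)*(1/(2*b)) = (-1 + b)/(2*b))
(4 + (s(-1)*(5*(-3)) - 4))*Q(-1, -4) = (4 + (((½)*(-1 - 1)/(-1))*(5*(-3)) - 4))*(-5 - 1 - 4) = (4 + (((½)*(-1)*(-2))*(-15) - 4))*(-10) = (4 + (1*(-15) - 4))*(-10) = (4 + (-15 - 4))*(-10) = (4 - 19)*(-10) = -15*(-10) = 150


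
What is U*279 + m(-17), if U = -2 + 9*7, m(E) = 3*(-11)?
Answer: 16986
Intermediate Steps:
m(E) = -33
U = 61 (U = -2 + 63 = 61)
U*279 + m(-17) = 61*279 - 33 = 17019 - 33 = 16986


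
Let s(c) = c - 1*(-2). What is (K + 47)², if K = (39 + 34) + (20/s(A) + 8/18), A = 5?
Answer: 60341824/3969 ≈ 15203.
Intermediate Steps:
s(c) = 2 + c (s(c) = c + 2 = 2 + c)
K = 4807/63 (K = (39 + 34) + (20/(2 + 5) + 8/18) = 73 + (20/7 + 8*(1/18)) = 73 + (20*(⅐) + 4/9) = 73 + (20/7 + 4/9) = 73 + 208/63 = 4807/63 ≈ 76.302)
(K + 47)² = (4807/63 + 47)² = (7768/63)² = 60341824/3969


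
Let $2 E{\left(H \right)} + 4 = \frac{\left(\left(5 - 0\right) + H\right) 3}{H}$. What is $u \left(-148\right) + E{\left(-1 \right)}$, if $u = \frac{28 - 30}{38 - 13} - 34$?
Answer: $\frac{125896}{25} \approx 5035.8$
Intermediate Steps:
$u = - \frac{852}{25}$ ($u = - \frac{2}{25} - 34 = - \frac{852}{25} \approx -34.08$)
$E{\left(H \right)} = -2 + \frac{15 + 3 H}{2 H}$ ($E{\left(H \right)} = -2 + \frac{\left(\left(5 - 0\right) + H\right) 3 \frac{1}{H}}{2} = -2 + \frac{\left(\left(5 + 0\right) + H\right) 3 \frac{1}{H}}{2} = -2 + \frac{\left(5 + H\right) 3 \frac{1}{H}}{2} = -2 + \frac{\left(15 + 3 H\right) \frac{1}{H}}{2} = -2 + \frac{\frac{1}{H} \left(15 + 3 H\right)}{2} = -2 + \frac{15 + 3 H}{2 H}$)
$u \left(-148\right) + E{\left(-1 \right)} = \left(- \frac{852}{25}\right) \left(-148\right) + \frac{15 - -1}{2 \left(-1\right)} = \frac{126096}{25} + \frac{1}{2} \left(-1\right) \left(15 + 1\right) = \frac{126096}{25} + \frac{1}{2} \left(-1\right) 16 = \frac{126096}{25} - 8 = \frac{125896}{25}$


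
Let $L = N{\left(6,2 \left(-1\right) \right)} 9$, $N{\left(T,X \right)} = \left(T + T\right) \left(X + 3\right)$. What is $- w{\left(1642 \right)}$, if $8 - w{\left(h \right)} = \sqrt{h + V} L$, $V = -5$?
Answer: $-8 + 108 \sqrt{1637} \approx 4361.7$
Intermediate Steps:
$N{\left(T,X \right)} = 2 T \left(3 + X\right)$
$L = 108$ ($L = 2 \cdot 6 \left(3 + 2 \left(-1\right)\right) 9 = 2 \cdot 6 \left(3 - 2\right) 9 = 2 \cdot 6 \cdot 1 \cdot 9 = 12 \cdot 9 = 108$)
$w{\left(h \right)} = 8 - 108 \sqrt{-5 + h}$ ($w{\left(h \right)} = 8 - \sqrt{h - 5} \cdot 108 = 8 - \sqrt{-5 + h} 108 = 8 - 108 \sqrt{-5 + h}$)
$- w{\left(1642 \right)} = - (8 - 108 \sqrt{-5 + 1642}) = - (8 - 108 \sqrt{1637}) = -8 + 108 \sqrt{1637}$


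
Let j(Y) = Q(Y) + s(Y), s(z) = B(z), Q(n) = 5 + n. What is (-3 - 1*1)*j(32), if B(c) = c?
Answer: -276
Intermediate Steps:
s(z) = z
j(Y) = 5 + 2*Y (j(Y) = (5 + Y) + Y = 5 + 2*Y)
(-3 - 1*1)*j(32) = (-3 - 1*1)*(5 + 2*32) = (-3 - 1)*(5 + 64) = -4*69 = -276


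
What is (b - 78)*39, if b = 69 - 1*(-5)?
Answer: -156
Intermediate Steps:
b = 74 (b = 69 + 5 = 74)
(b - 78)*39 = (74 - 78)*39 = -4*39 = -156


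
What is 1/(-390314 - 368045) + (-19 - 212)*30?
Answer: -5255427871/758359 ≈ -6930.0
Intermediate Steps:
1/(-390314 - 368045) + (-19 - 212)*30 = 1/(-758359) - 231*30 = -1/758359 - 6930 = -5255427871/758359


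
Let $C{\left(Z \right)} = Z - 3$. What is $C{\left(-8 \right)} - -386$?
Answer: $375$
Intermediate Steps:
$C{\left(Z \right)} = -3 + Z$ ($C{\left(Z \right)} = Z - 3 = -3 + Z$)
$C{\left(-8 \right)} - -386 = \left(-3 - 8\right) - -386 = -11 + 386 = 375$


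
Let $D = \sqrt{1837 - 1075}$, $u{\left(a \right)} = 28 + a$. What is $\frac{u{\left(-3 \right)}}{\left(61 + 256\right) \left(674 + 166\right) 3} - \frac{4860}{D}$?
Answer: $\frac{5}{159768} - \frac{810 \sqrt{762}}{127} \approx -176.06$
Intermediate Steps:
$D = \sqrt{762} \approx 27.604$
$\frac{u{\left(-3 \right)}}{\left(61 + 256\right) \left(674 + 166\right) 3} - \frac{4860}{D} = \frac{28 - 3}{\left(61 + 256\right) \left(674 + 166\right) 3} - \frac{4860}{\sqrt{762}} = \frac{25}{317 \cdot 840 \cdot 3} - 4860 \frac{\sqrt{762}}{762} = \frac{25}{266280 \cdot 3} - \frac{810 \sqrt{762}}{127} = \frac{25}{798840} - \frac{810 \sqrt{762}}{127} = 25 \cdot \frac{1}{798840} - \frac{810 \sqrt{762}}{127} = \frac{5}{159768} - \frac{810 \sqrt{762}}{127}$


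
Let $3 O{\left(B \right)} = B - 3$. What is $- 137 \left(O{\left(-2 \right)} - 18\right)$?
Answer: $\frac{8083}{3} \approx 2694.3$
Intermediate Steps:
$O{\left(B \right)} = -1 + \frac{B}{3}$ ($O{\left(B \right)} = \frac{B - 3}{3} = \frac{-3 + B}{3} = -1 + \frac{B}{3}$)
$- 137 \left(O{\left(-2 \right)} - 18\right) = - 137 \left(\left(-1 + \frac{1}{3} \left(-2\right)\right) - 18\right) = - 137 \left(\left(-1 - \frac{2}{3}\right) - 18\right) = - 137 \left(- \frac{5}{3} - 18\right) = \left(-137\right) \left(- \frac{59}{3}\right) = \frac{8083}{3}$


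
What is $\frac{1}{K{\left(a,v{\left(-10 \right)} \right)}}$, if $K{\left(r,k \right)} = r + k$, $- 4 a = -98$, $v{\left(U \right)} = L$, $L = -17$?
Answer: $\frac{2}{15} \approx 0.13333$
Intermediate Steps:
$v{\left(U \right)} = -17$
$a = \frac{49}{2}$ ($a = \left(- \frac{1}{4}\right) \left(-98\right) = \frac{49}{2} \approx 24.5$)
$K{\left(r,k \right)} = k + r$
$\frac{1}{K{\left(a,v{\left(-10 \right)} \right)}} = \frac{1}{-17 + \frac{49}{2}} = \frac{1}{\frac{15}{2}} = \frac{2}{15}$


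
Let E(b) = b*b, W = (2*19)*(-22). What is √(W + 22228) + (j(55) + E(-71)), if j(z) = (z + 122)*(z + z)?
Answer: 24511 + 4*√1337 ≈ 24657.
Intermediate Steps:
j(z) = 2*z*(122 + z) (j(z) = (122 + z)*(2*z) = 2*z*(122 + z))
W = -836 (W = 38*(-22) = -836)
E(b) = b²
√(W + 22228) + (j(55) + E(-71)) = √(-836 + 22228) + (2*55*(122 + 55) + (-71)²) = √21392 + (2*55*177 + 5041) = 4*√1337 + (19470 + 5041) = 4*√1337 + 24511 = 24511 + 4*√1337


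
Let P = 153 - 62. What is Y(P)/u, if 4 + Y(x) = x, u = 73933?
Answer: 87/73933 ≈ 0.0011767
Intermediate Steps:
P = 91
Y(x) = -4 + x
Y(P)/u = (-4 + 91)/73933 = 87*(1/73933) = 87/73933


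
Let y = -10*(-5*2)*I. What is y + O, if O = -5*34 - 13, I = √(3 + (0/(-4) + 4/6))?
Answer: -183 + 100*√33/3 ≈ 8.4854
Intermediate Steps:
I = √33/3 (I = √(3 + (0*(-¼) + 4*(⅙))) = √(3 + (0 + ⅔)) = √(3 + ⅔) = √(11/3) = √33/3 ≈ 1.9149)
O = -183 (O = -170 - 13 = -183)
y = 100*√33/3 (y = -10*(-5*2)*√33/3 = -(-100)*√33/3 = 100*√33/3 ≈ 191.49)
y + O = 100*√33/3 - 183 = -183 + 100*√33/3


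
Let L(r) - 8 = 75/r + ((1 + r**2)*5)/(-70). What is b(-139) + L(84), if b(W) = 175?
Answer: -8965/28 ≈ -320.18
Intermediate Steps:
L(r) = 111/14 + 75/r - r**2/14 (L(r) = 8 + (75/r + ((1 + r**2)*5)/(-70)) = 8 + (75/r + (5 + 5*r**2)*(-1/70)) = 8 + (75/r + (-1/14 - r**2/14)) = 8 + (-1/14 + 75/r - r**2/14) = 111/14 + 75/r - r**2/14)
b(-139) + L(84) = 175 + (1/14)*(1050 - 1*84*(-111 + 84**2))/84 = 175 + (1/14)*(1/84)*(1050 - 1*84*(-111 + 7056)) = 175 + (1/14)*(1/84)*(1050 - 1*84*6945) = 175 + (1/14)*(1/84)*(1050 - 583380) = 175 + (1/14)*(1/84)*(-582330) = 175 - 13865/28 = -8965/28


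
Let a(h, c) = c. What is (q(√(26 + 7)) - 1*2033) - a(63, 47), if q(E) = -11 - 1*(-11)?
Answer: -2080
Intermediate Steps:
q(E) = 0 (q(E) = -11 + 11 = 0)
(q(√(26 + 7)) - 1*2033) - a(63, 47) = (0 - 1*2033) - 1*47 = (0 - 2033) - 47 = -2033 - 47 = -2080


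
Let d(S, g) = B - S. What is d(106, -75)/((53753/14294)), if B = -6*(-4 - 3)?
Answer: -130688/7679 ≈ -17.019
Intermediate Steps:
B = 42 (B = -6*(-7) = 42)
d(S, g) = 42 - S
d(106, -75)/((53753/14294)) = (42 - 1*106)/((53753/14294)) = (42 - 106)/((53753*(1/14294))) = -64/7679/2042 = -64*2042/7679 = -130688/7679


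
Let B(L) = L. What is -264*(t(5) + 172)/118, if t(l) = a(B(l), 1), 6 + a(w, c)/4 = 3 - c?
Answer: -20592/59 ≈ -349.02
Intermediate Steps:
a(w, c) = -12 - 4*c (a(w, c) = -24 + 4*(3 - c) = -24 + (12 - 4*c) = -12 - 4*c)
t(l) = -16 (t(l) = -12 - 4*1 = -12 - 4 = -16)
-264*(t(5) + 172)/118 = -264*(-16 + 172)/118 = -41184/118 = -264*78/59 = -20592/59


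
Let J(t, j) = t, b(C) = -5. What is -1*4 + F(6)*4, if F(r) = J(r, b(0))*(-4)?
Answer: -100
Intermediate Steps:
F(r) = -4*r (F(r) = r*(-4) = -4*r)
-1*4 + F(6)*4 = -1*4 - 4*6*4 = -4 - 24*4 = -4 - 96 = -100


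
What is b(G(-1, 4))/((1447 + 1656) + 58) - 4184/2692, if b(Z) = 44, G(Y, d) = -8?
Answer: -3276794/2127353 ≈ -1.5403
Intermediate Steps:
b(G(-1, 4))/((1447 + 1656) + 58) - 4184/2692 = 44/((1447 + 1656) + 58) - 4184/2692 = 44/(3103 + 58) - 4184*1/2692 = 44/3161 - 1046/673 = -3276794/2127353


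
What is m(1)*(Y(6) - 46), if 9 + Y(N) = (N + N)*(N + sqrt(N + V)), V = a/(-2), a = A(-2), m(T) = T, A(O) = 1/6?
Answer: 17 + 2*sqrt(213) ≈ 46.189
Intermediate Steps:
A(O) = 1/6
a = 1/6 ≈ 0.16667
V = -1/12 (V = (1/6)/(-2) = (1/6)*(-1/2) = -1/12 ≈ -0.083333)
Y(N) = -9 + 2*N*(N + sqrt(-1/12 + N)) (Y(N) = -9 + (N + N)*(N + sqrt(N - 1/12)) = -9 + (2*N)*(N + sqrt(-1/12 + N)) = -9 + 2*N*(N + sqrt(-1/12 + N)))
m(1)*(Y(6) - 46) = 1*((-9 + 2*6**2 + (1/3)*6*sqrt(-3 + 36*6)) - 46) = 1*((-9 + 2*36 + (1/3)*6*sqrt(-3 + 216)) - 46) = 1*((-9 + 72 + (1/3)*6*sqrt(213)) - 46) = 1*((-9 + 72 + 2*sqrt(213)) - 46) = 1*((63 + 2*sqrt(213)) - 46) = 1*(17 + 2*sqrt(213)) = 17 + 2*sqrt(213)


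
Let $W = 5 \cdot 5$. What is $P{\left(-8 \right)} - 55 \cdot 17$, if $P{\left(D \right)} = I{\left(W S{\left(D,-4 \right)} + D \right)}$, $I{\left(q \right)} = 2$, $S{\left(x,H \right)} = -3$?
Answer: $-933$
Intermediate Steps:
$W = 25$
$P{\left(D \right)} = 2$
$P{\left(-8 \right)} - 55 \cdot 17 = 2 - 55 \cdot 17 = 2 - 935 = -933$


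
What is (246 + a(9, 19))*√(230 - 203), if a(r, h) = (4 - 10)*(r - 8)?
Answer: 720*√3 ≈ 1247.1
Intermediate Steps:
a(r, h) = 48 - 6*r (a(r, h) = -6*(-8 + r) = 48 - 6*r)
(246 + a(9, 19))*√(230 - 203) = (246 + (48 - 6*9))*√(230 - 203) = (246 + (48 - 54))*√27 = (246 - 6)*(3*√3) = 240*(3*√3) = 720*√3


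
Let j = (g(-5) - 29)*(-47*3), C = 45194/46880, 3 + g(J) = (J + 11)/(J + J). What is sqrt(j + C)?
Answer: sqrt(157878509965)/5860 ≈ 67.805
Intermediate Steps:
g(J) = -3 + (11 + J)/(2*J) (g(J) = -3 + (J + 11)/(J + J) = -3 + (11 + J)/((2*J)) = -3 + (11 + J)*(1/(2*J)) = -3 + (11 + J)/(2*J))
C = 22597/23440 (C = 45194*(1/46880) = 22597/23440 ≈ 0.96404)
j = 22983/5 (j = ((1/2)*(11 - 5*(-5))/(-5) - 29)*(-47*3) = ((1/2)*(-1/5)*(11 + 25) - 29)*(-141) = ((1/2)*(-1/5)*36 - 29)*(-141) = (-18/5 - 29)*(-141) = -163/5*(-141) = 22983/5 ≈ 4596.6)
sqrt(j + C) = sqrt(22983/5 + 22597/23440) = sqrt(107766901/23440) = sqrt(157878509965)/5860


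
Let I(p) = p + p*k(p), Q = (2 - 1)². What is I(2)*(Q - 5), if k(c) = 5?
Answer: -48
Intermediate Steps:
Q = 1 (Q = 1² = 1)
I(p) = 6*p (I(p) = p + p*5 = p + 5*p = 6*p)
I(2)*(Q - 5) = (6*2)*(1 - 5) = 12*(-4) = -48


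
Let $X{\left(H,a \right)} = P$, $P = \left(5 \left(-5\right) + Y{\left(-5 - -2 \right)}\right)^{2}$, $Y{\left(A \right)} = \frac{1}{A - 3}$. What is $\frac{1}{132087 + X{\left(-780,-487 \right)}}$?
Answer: $\frac{36}{4777933} \approx 7.5346 \cdot 10^{-6}$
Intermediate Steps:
$Y{\left(A \right)} = \frac{1}{-3 + A}$
$P = \frac{22801}{36}$ ($P = \left(5 \left(-5\right) + \frac{1}{-3 - 3}\right)^{2} = \left(-25 + \frac{1}{-3 + \left(-5 + 2\right)}\right)^{2} = \left(-25 + \frac{1}{-3 - 3}\right)^{2} = \left(-25 + \frac{1}{-6}\right)^{2} = \left(-25 - \frac{1}{6}\right)^{2} = \left(- \frac{151}{6}\right)^{2} = \frac{22801}{36} \approx 633.36$)
$X{\left(H,a \right)} = \frac{22801}{36}$
$\frac{1}{132087 + X{\left(-780,-487 \right)}} = \frac{1}{132087 + \frac{22801}{36}} = \frac{1}{\frac{4777933}{36}} = \frac{36}{4777933}$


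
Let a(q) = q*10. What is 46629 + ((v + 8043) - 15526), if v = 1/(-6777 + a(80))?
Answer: 233975641/5977 ≈ 39146.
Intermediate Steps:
a(q) = 10*q
v = -1/5977 (v = 1/(-6777 + 10*80) = 1/(-6777 + 800) = 1/(-5977) = -1/5977 ≈ -0.00016731)
46629 + ((v + 8043) - 15526) = 46629 + ((-1/5977 + 8043) - 15526) = 46629 + (48073010/5977 - 15526) = 46629 - 44725892/5977 = 233975641/5977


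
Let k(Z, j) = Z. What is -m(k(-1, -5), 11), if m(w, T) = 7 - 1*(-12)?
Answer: -19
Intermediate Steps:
m(w, T) = 19 (m(w, T) = 7 + 12 = 19)
-m(k(-1, -5), 11) = -1*19 = -19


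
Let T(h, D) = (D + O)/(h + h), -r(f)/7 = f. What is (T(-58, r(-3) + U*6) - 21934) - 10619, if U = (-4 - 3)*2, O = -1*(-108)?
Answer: -3776193/116 ≈ -32553.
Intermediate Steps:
O = 108
U = -14 (U = -7*2 = -14)
r(f) = -7*f
T(h, D) = (108 + D)/(2*h) (T(h, D) = (D + 108)/(h + h) = (108 + D)/((2*h)) = (108 + D)*(1/(2*h)) = (108 + D)/(2*h))
(T(-58, r(-3) + U*6) - 21934) - 10619 = ((1/2)*(108 + (-7*(-3) - 14*6))/(-58) - 21934) - 10619 = ((1/2)*(-1/58)*(108 + (21 - 84)) - 21934) - 10619 = ((1/2)*(-1/58)*(108 - 63) - 21934) - 10619 = ((1/2)*(-1/58)*45 - 21934) - 10619 = (-45/116 - 21934) - 10619 = -2544389/116 - 10619 = -3776193/116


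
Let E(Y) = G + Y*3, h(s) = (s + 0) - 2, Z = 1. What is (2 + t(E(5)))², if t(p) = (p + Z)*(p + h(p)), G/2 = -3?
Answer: 26244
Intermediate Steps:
h(s) = -2 + s (h(s) = s - 2 = -2 + s)
G = -6 (G = 2*(-3) = -6)
E(Y) = -6 + 3*Y (E(Y) = -6 + Y*3 = -6 + 3*Y)
t(p) = (1 + p)*(-2 + 2*p) (t(p) = (p + 1)*(p + (-2 + p)) = (1 + p)*(-2 + 2*p))
(2 + t(E(5)))² = (2 + (-2 + 2*(-6 + 3*5)²))² = (2 + (-2 + 2*(-6 + 15)²))² = (2 + (-2 + 2*9²))² = (2 + (-2 + 2*81))² = (2 + (-2 + 162))² = (2 + 160)² = 162² = 26244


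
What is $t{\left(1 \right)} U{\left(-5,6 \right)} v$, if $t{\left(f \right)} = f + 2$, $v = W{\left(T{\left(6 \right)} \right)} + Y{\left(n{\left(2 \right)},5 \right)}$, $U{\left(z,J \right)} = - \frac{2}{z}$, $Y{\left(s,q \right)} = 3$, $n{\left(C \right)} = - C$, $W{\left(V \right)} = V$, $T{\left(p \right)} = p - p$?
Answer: $\frac{18}{5} \approx 3.6$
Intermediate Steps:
$T{\left(p \right)} = 0$
$v = 3$ ($v = 0 + 3 = 3$)
$t{\left(f \right)} = 2 + f$
$t{\left(1 \right)} U{\left(-5,6 \right)} v = \left(2 + 1\right) \left(- \frac{2}{-5}\right) 3 = 3 \left(\left(-2\right) \left(- \frac{1}{5}\right)\right) 3 = 3 \cdot \frac{2}{5} \cdot 3 = \frac{6}{5} \cdot 3 = \frac{18}{5}$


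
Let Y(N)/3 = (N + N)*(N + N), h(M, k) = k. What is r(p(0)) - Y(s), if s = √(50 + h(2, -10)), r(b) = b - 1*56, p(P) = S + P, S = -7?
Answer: -543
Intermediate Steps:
p(P) = -7 + P
r(b) = -56 + b (r(b) = b - 56 = -56 + b)
s = 2*√10 (s = √(50 - 10) = √40 = 2*√10 ≈ 6.3246)
Y(N) = 12*N² (Y(N) = 3*((N + N)*(N + N)) = 3*((2*N)*(2*N)) = 3*(4*N²) = 12*N²)
r(p(0)) - Y(s) = (-56 + (-7 + 0)) - 12*(2*√10)² = (-56 - 7) - 12*40 = -63 - 1*480 = -63 - 480 = -543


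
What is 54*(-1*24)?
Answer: -1296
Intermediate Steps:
54*(-1*24) = 54*(-24) = -1296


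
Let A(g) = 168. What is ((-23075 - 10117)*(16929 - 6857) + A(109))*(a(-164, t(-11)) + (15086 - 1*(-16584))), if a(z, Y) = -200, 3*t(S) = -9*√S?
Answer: -10520724874320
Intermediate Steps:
t(S) = -3*√S (t(S) = (-9*√S)/3 = -3*√S)
((-23075 - 10117)*(16929 - 6857) + A(109))*(a(-164, t(-11)) + (15086 - 1*(-16584))) = ((-23075 - 10117)*(16929 - 6857) + 168)*(-200 + (15086 - 1*(-16584))) = (-33192*10072 + 168)*(-200 + (15086 + 16584)) = (-334309824 + 168)*(-200 + 31670) = -334309656*31470 = -10520724874320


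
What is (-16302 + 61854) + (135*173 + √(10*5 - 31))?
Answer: 68907 + √19 ≈ 68911.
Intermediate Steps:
(-16302 + 61854) + (135*173 + √(10*5 - 31)) = 45552 + (23355 + √(50 - 31)) = 45552 + (23355 + √19) = 68907 + √19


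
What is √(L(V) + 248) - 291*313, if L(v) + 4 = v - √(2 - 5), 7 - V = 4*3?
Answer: -91083 + √(239 - I*√3) ≈ -91068.0 - 0.056018*I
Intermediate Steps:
V = -5 (V = 7 - 4*3 = 7 - 1*12 = 7 - 12 = -5)
L(v) = -4 + v - I*√3 (L(v) = -4 + (v - √(2 - 5)) = -4 + (v - √(-3)) = -4 + (v - I*√3) = -4 + v - I*√3)
√(L(V) + 248) - 291*313 = √((-4 - 5 - I*√3) + 248) - 291*313 = √((-9 - I*√3) + 248) - 91083 = √(239 - I*√3) - 91083 = -91083 + √(239 - I*√3)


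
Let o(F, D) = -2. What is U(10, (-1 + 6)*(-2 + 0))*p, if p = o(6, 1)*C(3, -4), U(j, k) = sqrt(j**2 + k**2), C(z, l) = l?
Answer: 80*sqrt(2) ≈ 113.14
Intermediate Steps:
p = 8 (p = -2*(-4) = 8)
U(10, (-1 + 6)*(-2 + 0))*p = sqrt(10**2 + ((-1 + 6)*(-2 + 0))**2)*8 = sqrt(100 + (5*(-2))**2)*8 = sqrt(100 + (-10)**2)*8 = sqrt(100 + 100)*8 = sqrt(200)*8 = (10*sqrt(2))*8 = 80*sqrt(2)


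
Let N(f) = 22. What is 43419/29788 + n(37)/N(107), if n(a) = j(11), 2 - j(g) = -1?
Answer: 47481/29788 ≈ 1.5940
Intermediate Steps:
j(g) = 3 (j(g) = 2 - 1*(-1) = 2 + 1 = 3)
n(a) = 3
43419/29788 + n(37)/N(107) = 43419/29788 + 3/22 = 47481/29788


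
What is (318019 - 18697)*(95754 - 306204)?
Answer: -62992314900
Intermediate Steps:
(318019 - 18697)*(95754 - 306204) = 299322*(-210450) = -62992314900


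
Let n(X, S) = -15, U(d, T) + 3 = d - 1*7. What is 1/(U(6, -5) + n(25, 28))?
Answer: -1/19 ≈ -0.052632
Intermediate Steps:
U(d, T) = -10 + d (U(d, T) = -3 + (d - 1*7) = -3 + (d - 7) = -3 + (-7 + d) = -10 + d)
1/(U(6, -5) + n(25, 28)) = 1/((-10 + 6) - 15) = 1/(-4 - 15) = 1/(-19) = -1/19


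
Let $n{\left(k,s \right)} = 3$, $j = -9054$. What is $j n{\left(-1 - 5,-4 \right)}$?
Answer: $-27162$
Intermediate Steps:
$j n{\left(-1 - 5,-4 \right)} = \left(-9054\right) 3 = -27162$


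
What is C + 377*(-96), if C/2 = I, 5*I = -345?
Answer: -36330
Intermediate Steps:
I = -69 (I = (⅕)*(-345) = -69)
C = -138 (C = 2*(-69) = -138)
C + 377*(-96) = -138 + 377*(-96) = -138 - 36192 = -36330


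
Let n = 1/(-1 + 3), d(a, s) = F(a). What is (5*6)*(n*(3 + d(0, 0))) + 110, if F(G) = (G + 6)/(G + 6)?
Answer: 170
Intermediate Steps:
F(G) = 1 (F(G) = (6 + G)/(6 + G) = 1)
d(a, s) = 1
n = 1/2 ≈ 0.50000
(5*6)*(n*(3 + d(0, 0))) + 110 = (5*6)*((3 + 1)/2) + 110 = 30*((1/2)*4) + 110 = 30*2 + 110 = 60 + 110 = 170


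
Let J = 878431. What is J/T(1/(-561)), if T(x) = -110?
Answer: -878431/110 ≈ -7985.7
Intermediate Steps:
J/T(1/(-561)) = 878431/(-110) = 878431*(-1/110) = -878431/110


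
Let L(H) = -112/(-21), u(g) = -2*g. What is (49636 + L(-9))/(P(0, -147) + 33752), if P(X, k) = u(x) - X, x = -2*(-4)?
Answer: 37231/25302 ≈ 1.4715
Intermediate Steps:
x = 8
L(H) = 16/3 (L(H) = -112*(-1/21) = 16/3)
P(X, k) = -16 - X (P(X, k) = -2*8 - X = -16 - X)
(49636 + L(-9))/(P(0, -147) + 33752) = (49636 + 16/3)/((-16 - 1*0) + 33752) = 148924/(3*((-16 + 0) + 33752)) = 148924/(3*(-16 + 33752)) = (148924/3)/33736 = (148924/3)*(1/33736) = 37231/25302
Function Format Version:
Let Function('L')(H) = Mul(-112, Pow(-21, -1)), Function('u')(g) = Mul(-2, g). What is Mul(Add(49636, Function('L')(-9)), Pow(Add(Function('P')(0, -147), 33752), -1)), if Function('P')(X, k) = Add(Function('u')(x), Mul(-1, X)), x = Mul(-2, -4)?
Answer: Rational(37231, 25302) ≈ 1.4715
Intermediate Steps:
x = 8
Function('L')(H) = Rational(16, 3) (Function('L')(H) = Mul(-112, Rational(-1, 21)) = Rational(16, 3))
Function('P')(X, k) = Add(-16, Mul(-1, X)) (Function('P')(X, k) = Add(Mul(-2, 8), Mul(-1, X)) = Add(-16, Mul(-1, X)))
Mul(Add(49636, Function('L')(-9)), Pow(Add(Function('P')(0, -147), 33752), -1)) = Mul(Add(49636, Rational(16, 3)), Pow(Add(Add(-16, Mul(-1, 0)), 33752), -1)) = Mul(Rational(148924, 3), Pow(Add(Add(-16, 0), 33752), -1)) = Mul(Rational(148924, 3), Pow(Add(-16, 33752), -1)) = Mul(Rational(148924, 3), Pow(33736, -1)) = Mul(Rational(148924, 3), Rational(1, 33736)) = Rational(37231, 25302)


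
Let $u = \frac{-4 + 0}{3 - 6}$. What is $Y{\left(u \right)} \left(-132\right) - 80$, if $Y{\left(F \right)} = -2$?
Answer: $184$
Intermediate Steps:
$u = \frac{4}{3}$ ($u = - \frac{4}{-3} = \left(-4\right) \left(- \frac{1}{3}\right) = \frac{4}{3} \approx 1.3333$)
$Y{\left(u \right)} \left(-132\right) - 80 = \left(-2\right) \left(-132\right) - 80 = 264 - 80 = 184$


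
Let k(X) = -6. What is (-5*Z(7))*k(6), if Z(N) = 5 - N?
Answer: -60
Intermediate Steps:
(-5*Z(7))*k(6) = -5*(5 - 1*7)*(-6) = -5*(5 - 7)*(-6) = -5*(-2)*(-6) = 10*(-6) = -60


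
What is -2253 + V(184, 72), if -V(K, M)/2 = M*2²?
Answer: -2829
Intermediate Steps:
V(K, M) = -8*M (V(K, M) = -2*M*2² = -2*M*4 = -8*M)
-2253 + V(184, 72) = -2253 - 8*72 = -2253 - 576 = -2829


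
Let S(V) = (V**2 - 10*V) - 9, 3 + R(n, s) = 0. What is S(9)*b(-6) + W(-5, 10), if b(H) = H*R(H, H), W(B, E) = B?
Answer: -329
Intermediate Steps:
R(n, s) = -3 (R(n, s) = -3 + 0 = -3)
S(V) = -9 + V**2 - 10*V
b(H) = -3*H (b(H) = H*(-3) = -3*H)
S(9)*b(-6) + W(-5, 10) = (-9 + 9**2 - 10*9)*(-3*(-6)) - 5 = (-9 + 81 - 90)*18 - 5 = -18*18 - 5 = -324 - 5 = -329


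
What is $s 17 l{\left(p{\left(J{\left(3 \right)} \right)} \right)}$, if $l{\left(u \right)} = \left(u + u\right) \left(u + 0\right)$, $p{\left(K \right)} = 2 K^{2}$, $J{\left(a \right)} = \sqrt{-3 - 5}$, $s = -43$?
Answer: $-374272$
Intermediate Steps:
$J{\left(a \right)} = 2 i \sqrt{2}$ ($J{\left(a \right)} = \sqrt{-8} = 2 i \sqrt{2}$)
$l{\left(u \right)} = 2 u^{2}$ ($l{\left(u \right)} = 2 u u = 2 u^{2}$)
$s 17 l{\left(p{\left(J{\left(3 \right)} \right)} \right)} = \left(-43\right) 17 \cdot 2 \left(2 \left(2 i \sqrt{2}\right)^{2}\right)^{2} = - 731 \cdot 2 \left(2 \left(-8\right)\right)^{2} = - 731 \cdot 2 \left(-16\right)^{2} = - 731 \cdot 2 \cdot 256 = \left(-731\right) 512 = -374272$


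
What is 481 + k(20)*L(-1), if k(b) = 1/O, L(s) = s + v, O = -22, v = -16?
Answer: 10599/22 ≈ 481.77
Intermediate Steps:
L(s) = -16 + s (L(s) = s - 16 = -16 + s)
k(b) = -1/22 (k(b) = 1/(-22) = -1/22)
481 + k(20)*L(-1) = 481 - (-16 - 1)/22 = 481 - 1/22*(-17) = 481 + 17/22 = 10599/22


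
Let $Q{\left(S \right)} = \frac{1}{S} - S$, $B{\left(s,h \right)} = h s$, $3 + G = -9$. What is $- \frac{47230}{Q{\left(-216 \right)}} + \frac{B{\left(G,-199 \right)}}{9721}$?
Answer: $- \frac{19811823828}{90706651} \approx -218.42$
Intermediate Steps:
$G = -12$ ($G = -3 - 9 = -12$)
$- \frac{47230}{Q{\left(-216 \right)}} + \frac{B{\left(G,-199 \right)}}{9721} = - \frac{47230}{\frac{1}{-216} - -216} + \frac{\left(-199\right) \left(-12\right)}{9721} = - \frac{47230}{- \frac{1}{216} + 216} + 2388 \cdot \frac{1}{9721} = - \frac{47230}{\frac{46655}{216}} + \frac{2388}{9721} = \left(-47230\right) \frac{216}{46655} + \frac{2388}{9721} = - \frac{2040336}{9331} + \frac{2388}{9721} = - \frac{19811823828}{90706651}$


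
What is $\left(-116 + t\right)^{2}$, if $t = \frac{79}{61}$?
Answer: $\frac{48958009}{3721} \approx 13157.0$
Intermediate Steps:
$t = \frac{79}{61}$ ($t = 79 \cdot \frac{1}{61} = \frac{79}{61} \approx 1.2951$)
$\left(-116 + t\right)^{2} = \left(-116 + \frac{79}{61}\right)^{2} = \left(- \frac{6997}{61}\right)^{2} = \frac{48958009}{3721}$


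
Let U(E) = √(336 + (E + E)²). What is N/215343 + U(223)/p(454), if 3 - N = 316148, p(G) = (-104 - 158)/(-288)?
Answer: -316145/215343 + 288*√49813/131 ≈ 489.21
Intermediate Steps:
p(G) = 131/144 (p(G) = -262*(-1/288) = 131/144)
N = -316145 (N = 3 - 1*316148 = 3 - 316148 = -316145)
U(E) = √(336 + 4*E²) (U(E) = √(336 + (2*E)²) = √(336 + 4*E²))
N/215343 + U(223)/p(454) = -316145/215343 + (2*√(84 + 223²))/(131/144) = -316145*1/215343 + (2*√(84 + 49729))*(144/131) = -316145/215343 + (2*√49813)*(144/131) = -316145/215343 + 288*√49813/131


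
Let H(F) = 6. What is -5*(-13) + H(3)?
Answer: 71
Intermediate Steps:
-5*(-13) + H(3) = -5*(-13) + 6 = 65 + 6 = 71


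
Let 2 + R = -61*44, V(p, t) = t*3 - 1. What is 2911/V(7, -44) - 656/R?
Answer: -3865849/178619 ≈ -21.643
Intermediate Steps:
V(p, t) = -1 + 3*t (V(p, t) = 3*t - 1 = -1 + 3*t)
R = -2686 (R = -2 - 61*44 = -2 - 2684 = -2686)
2911/V(7, -44) - 656/R = 2911/(-1 + 3*(-44)) - 656/(-2686) = 2911/(-1 - 132) - 656*(-1/2686) = 2911/(-133) + 328/1343 = 2911*(-1/133) + 328/1343 = -2911/133 + 328/1343 = -3865849/178619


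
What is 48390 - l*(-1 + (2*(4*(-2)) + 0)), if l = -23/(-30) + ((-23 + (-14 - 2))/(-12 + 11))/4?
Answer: 2914127/60 ≈ 48569.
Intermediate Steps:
l = 631/60 (l = -23*(-1/30) + ((-23 - 16)/(-1))*(¼) = 23/30 - 39*(-1)*(¼) = 23/30 + 39*(¼) = 23/30 + 39/4 = 631/60 ≈ 10.517)
48390 - l*(-1 + (2*(4*(-2)) + 0)) = 48390 - 631*(-1 + (2*(4*(-2)) + 0))/60 = 48390 - 631*(-1 + (2*(-8) + 0))/60 = 48390 - 631*(-1 + (-16 + 0))/60 = 48390 - 631*(-1 - 16)/60 = 48390 - 631*(-17)/60 = 48390 - 1*(-10727/60) = 48390 + 10727/60 = 2914127/60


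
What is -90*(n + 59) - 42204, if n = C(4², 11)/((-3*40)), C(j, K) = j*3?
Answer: -47478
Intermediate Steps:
C(j, K) = 3*j
n = -⅖ (n = (3*4²)/((-3*40)) = (3*16)/(-120) = 48*(-1/120) = -⅖ ≈ -0.40000)
-90*(n + 59) - 42204 = -90*(-⅖ + 59) - 42204 = -90*293/5 - 42204 = -5274 - 42204 = -47478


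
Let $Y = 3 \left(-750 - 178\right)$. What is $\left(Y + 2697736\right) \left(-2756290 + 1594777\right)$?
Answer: $-3130221782376$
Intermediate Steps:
$Y = -2784$ ($Y = 3 \left(-928\right) = -2784$)
$\left(Y + 2697736\right) \left(-2756290 + 1594777\right) = \left(-2784 + 2697736\right) \left(-2756290 + 1594777\right) = 2694952 \left(-1161513\right) = -3130221782376$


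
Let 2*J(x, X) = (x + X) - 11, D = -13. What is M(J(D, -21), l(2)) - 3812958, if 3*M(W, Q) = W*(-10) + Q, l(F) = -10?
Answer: -11438659/3 ≈ -3.8129e+6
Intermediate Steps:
J(x, X) = -11/2 + X/2 + x/2 (J(x, X) = ((x + X) - 11)/2 = ((X + x) - 11)/2 = (-11 + X + x)/2 = -11/2 + X/2 + x/2)
M(W, Q) = -10*W/3 + Q/3 (M(W, Q) = (W*(-10) + Q)/3 = (-10*W + Q)/3 = (Q - 10*W)/3 = -10*W/3 + Q/3)
M(J(D, -21), l(2)) - 3812958 = (-10*(-11/2 + (½)*(-21) + (½)*(-13))/3 + (⅓)*(-10)) - 3812958 = (-10*(-11/2 - 21/2 - 13/2)/3 - 10/3) - 3812958 = (-10/3*(-45/2) - 10/3) - 3812958 = (75 - 10/3) - 3812958 = 215/3 - 3812958 = -11438659/3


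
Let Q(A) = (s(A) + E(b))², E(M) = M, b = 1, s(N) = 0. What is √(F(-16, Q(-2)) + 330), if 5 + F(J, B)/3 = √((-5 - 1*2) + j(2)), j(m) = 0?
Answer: √(315 + 3*I*√7) ≈ 17.75 + 0.2236*I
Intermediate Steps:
Q(A) = 1 (Q(A) = (0 + 1)² = 1² = 1)
F(J, B) = -15 + 3*I*√7 (F(J, B) = -15 + 3*√((-5 - 1*2) + 0) = -15 + 3*√((-5 - 2) + 0) = -15 + 3*√(-7 + 0) = -15 + 3*√(-7) = -15 + 3*(I*√7) = -15 + 3*I*√7)
√(F(-16, Q(-2)) + 330) = √((-15 + 3*I*√7) + 330) = √(315 + 3*I*√7)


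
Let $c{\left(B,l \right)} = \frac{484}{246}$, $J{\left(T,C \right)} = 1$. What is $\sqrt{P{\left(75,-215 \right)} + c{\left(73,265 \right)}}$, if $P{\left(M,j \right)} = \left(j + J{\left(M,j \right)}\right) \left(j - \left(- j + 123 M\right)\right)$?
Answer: $\frac{4 \sqrt{1953694731}}{123} \approx 1437.4$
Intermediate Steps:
$c{\left(B,l \right)} = \frac{242}{123}$ ($c{\left(B,l \right)} = 484 \cdot \frac{1}{246} = \frac{242}{123}$)
$P{\left(M,j \right)} = \left(1 + j\right) \left(- 123 M + 2 j\right)$ ($P{\left(M,j \right)} = \left(j + 1\right) \left(j - \left(- j + 123 M\right)\right) = \left(1 + j\right) \left(j - \left(- j + 123 M\right)\right) = \left(1 + j\right) \left(- 123 M + 2 j\right)$)
$\sqrt{P{\left(75,-215 \right)} + c{\left(73,265 \right)}} = \sqrt{\left(\left(-123\right) 75 + 2 \left(-215\right) + 2 \left(-215\right)^{2} - 9225 \left(-215\right)\right) + \frac{242}{123}} = \sqrt{\left(-9225 - 430 + 2 \cdot 46225 + 1983375\right) + \frac{242}{123}} = \sqrt{\left(-9225 - 430 + 92450 + 1983375\right) + \frac{242}{123}} = \sqrt{2066170 + \frac{242}{123}} = \sqrt{\frac{254139152}{123}} = \frac{4 \sqrt{1953694731}}{123}$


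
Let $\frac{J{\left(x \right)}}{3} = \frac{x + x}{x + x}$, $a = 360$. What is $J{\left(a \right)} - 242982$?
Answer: $-242979$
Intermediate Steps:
$J{\left(x \right)} = 3$ ($J{\left(x \right)} = 3 \frac{x + x}{x + x} = 3 \frac{2 x}{2 x} = 3 \cdot 2 x \frac{1}{2 x} = 3 \cdot 1 = 3$)
$J{\left(a \right)} - 242982 = 3 - 242982 = -242979$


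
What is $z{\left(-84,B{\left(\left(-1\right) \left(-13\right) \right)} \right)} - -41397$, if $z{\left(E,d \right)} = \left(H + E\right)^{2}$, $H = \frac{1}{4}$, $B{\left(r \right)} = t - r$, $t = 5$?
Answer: $\frac{774577}{16} \approx 48411.0$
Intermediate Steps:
$B{\left(r \right)} = 5 - r$
$H = \frac{1}{4} \approx 0.25$
$z{\left(E,d \right)} = \left(\frac{1}{4} + E\right)^{2}$
$z{\left(-84,B{\left(\left(-1\right) \left(-13\right) \right)} \right)} - -41397 = \frac{\left(1 + 4 \left(-84\right)\right)^{2}}{16} - -41397 = \frac{\left(1 - 336\right)^{2}}{16} + 41397 = \frac{\left(-335\right)^{2}}{16} + 41397 = \frac{1}{16} \cdot 112225 + 41397 = \frac{112225}{16} + 41397 = \frac{774577}{16}$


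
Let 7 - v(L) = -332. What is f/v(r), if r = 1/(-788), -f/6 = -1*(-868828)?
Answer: -1737656/113 ≈ -15377.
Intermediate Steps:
f = -5212968 (f = -(-6)*(-868828) = -6*868828 = -5212968)
r = -1/788 ≈ -0.0012690
v(L) = 339 (v(L) = 7 - 1*(-332) = 7 + 332 = 339)
f/v(r) = -5212968/339 = -5212968*1/339 = -1737656/113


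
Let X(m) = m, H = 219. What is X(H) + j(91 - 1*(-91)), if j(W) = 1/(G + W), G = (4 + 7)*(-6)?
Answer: 25405/116 ≈ 219.01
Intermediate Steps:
G = -66 (G = 11*(-6) = -66)
j(W) = 1/(-66 + W)
X(H) + j(91 - 1*(-91)) = 219 + 1/(-66 + (91 - 1*(-91))) = 219 + 1/(-66 + (91 + 91)) = 219 + 1/(-66 + 182) = 219 + 1/116 = 25405/116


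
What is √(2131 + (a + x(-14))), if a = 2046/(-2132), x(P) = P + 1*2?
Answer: √2406847846/1066 ≈ 46.022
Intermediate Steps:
x(P) = 2 + P (x(P) = P + 2 = 2 + P)
a = -1023/1066 (a = 2046*(-1/2132) = -1023/1066 ≈ -0.95966)
√(2131 + (a + x(-14))) = √(2131 + (-1023/1066 + (2 - 14))) = √(2131 + (-1023/1066 - 12)) = √(2131 - 13815/1066) = √(2257831/1066) = √2406847846/1066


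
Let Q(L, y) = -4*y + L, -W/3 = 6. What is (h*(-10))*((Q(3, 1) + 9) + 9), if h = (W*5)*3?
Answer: 45900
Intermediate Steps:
W = -18 (W = -3*6 = -18)
h = -270 (h = -18*5*3 = -90*3 = -270)
Q(L, y) = L - 4*y
(h*(-10))*((Q(3, 1) + 9) + 9) = (-270*(-10))*(((3 - 4*1) + 9) + 9) = 2700*(((3 - 4) + 9) + 9) = 2700*((-1 + 9) + 9) = 2700*(8 + 9) = 2700*17 = 45900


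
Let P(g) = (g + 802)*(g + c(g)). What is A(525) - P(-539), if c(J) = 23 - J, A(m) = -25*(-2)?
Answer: -5999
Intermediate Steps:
A(m) = 50
P(g) = 18446 + 23*g (P(g) = (g + 802)*(g + (23 - g)) = (802 + g)*23 = 18446 + 23*g)
A(525) - P(-539) = 50 - (18446 + 23*(-539)) = 50 - (18446 - 12397) = 50 - 1*6049 = 50 - 6049 = -5999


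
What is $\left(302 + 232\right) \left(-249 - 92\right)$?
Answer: $-182094$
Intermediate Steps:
$\left(302 + 232\right) \left(-249 - 92\right) = 534 \left(-341\right) = -182094$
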